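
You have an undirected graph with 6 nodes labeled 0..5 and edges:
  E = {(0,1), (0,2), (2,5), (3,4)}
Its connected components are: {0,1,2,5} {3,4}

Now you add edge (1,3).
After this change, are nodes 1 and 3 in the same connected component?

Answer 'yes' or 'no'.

Initial components: {0,1,2,5} {3,4}
Adding edge (1,3): merges {0,1,2,5} and {3,4}.
New components: {0,1,2,3,4,5}
Are 1 and 3 in the same component? yes

Answer: yes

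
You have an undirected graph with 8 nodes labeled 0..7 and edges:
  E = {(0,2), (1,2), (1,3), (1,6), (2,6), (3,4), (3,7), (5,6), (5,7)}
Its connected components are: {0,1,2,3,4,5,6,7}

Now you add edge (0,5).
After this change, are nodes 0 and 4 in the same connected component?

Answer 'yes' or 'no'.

Initial components: {0,1,2,3,4,5,6,7}
Adding edge (0,5): both already in same component {0,1,2,3,4,5,6,7}. No change.
New components: {0,1,2,3,4,5,6,7}
Are 0 and 4 in the same component? yes

Answer: yes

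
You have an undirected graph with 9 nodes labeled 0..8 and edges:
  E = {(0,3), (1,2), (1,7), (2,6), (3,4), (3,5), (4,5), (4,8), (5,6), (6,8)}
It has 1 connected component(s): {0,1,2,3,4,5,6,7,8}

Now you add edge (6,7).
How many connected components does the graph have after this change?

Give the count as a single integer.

Initial component count: 1
Add (6,7): endpoints already in same component. Count unchanged: 1.
New component count: 1

Answer: 1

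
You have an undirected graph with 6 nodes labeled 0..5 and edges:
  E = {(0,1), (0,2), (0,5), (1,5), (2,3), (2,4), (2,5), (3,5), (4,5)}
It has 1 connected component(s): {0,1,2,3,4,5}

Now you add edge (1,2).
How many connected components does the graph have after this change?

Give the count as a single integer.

Answer: 1

Derivation:
Initial component count: 1
Add (1,2): endpoints already in same component. Count unchanged: 1.
New component count: 1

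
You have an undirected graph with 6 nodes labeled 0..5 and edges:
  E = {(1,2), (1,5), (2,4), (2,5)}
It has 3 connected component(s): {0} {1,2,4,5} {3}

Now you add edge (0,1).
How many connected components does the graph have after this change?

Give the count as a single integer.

Answer: 2

Derivation:
Initial component count: 3
Add (0,1): merges two components. Count decreases: 3 -> 2.
New component count: 2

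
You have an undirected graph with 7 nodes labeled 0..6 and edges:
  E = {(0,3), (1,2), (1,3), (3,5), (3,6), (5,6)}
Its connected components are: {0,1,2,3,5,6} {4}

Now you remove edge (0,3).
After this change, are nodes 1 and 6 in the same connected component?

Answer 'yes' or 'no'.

Initial components: {0,1,2,3,5,6} {4}
Removing edge (0,3): it was a bridge — component count 2 -> 3.
New components: {0} {1,2,3,5,6} {4}
Are 1 and 6 in the same component? yes

Answer: yes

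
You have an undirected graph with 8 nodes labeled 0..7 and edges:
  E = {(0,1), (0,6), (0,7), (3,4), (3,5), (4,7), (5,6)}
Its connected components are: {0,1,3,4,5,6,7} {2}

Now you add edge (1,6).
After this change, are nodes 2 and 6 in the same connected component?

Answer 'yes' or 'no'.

Initial components: {0,1,3,4,5,6,7} {2}
Adding edge (1,6): both already in same component {0,1,3,4,5,6,7}. No change.
New components: {0,1,3,4,5,6,7} {2}
Are 2 and 6 in the same component? no

Answer: no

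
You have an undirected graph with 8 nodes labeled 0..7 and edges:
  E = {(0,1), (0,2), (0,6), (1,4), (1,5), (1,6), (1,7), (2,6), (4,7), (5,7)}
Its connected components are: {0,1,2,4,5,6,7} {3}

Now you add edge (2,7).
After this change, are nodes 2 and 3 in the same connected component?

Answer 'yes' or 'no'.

Answer: no

Derivation:
Initial components: {0,1,2,4,5,6,7} {3}
Adding edge (2,7): both already in same component {0,1,2,4,5,6,7}. No change.
New components: {0,1,2,4,5,6,7} {3}
Are 2 and 3 in the same component? no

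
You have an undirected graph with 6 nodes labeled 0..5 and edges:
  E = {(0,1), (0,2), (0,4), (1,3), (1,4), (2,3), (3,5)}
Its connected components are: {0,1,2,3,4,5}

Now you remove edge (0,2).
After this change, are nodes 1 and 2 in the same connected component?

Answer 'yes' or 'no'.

Answer: yes

Derivation:
Initial components: {0,1,2,3,4,5}
Removing edge (0,2): not a bridge — component count unchanged at 1.
New components: {0,1,2,3,4,5}
Are 1 and 2 in the same component? yes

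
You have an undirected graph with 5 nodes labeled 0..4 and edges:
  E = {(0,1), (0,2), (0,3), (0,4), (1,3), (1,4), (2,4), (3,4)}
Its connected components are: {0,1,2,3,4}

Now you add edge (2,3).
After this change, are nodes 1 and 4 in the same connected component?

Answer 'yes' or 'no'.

Initial components: {0,1,2,3,4}
Adding edge (2,3): both already in same component {0,1,2,3,4}. No change.
New components: {0,1,2,3,4}
Are 1 and 4 in the same component? yes

Answer: yes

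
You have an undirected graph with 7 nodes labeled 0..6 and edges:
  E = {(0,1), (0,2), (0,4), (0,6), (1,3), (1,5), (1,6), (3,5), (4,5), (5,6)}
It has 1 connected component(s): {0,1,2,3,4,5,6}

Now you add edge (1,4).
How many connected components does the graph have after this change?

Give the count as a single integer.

Initial component count: 1
Add (1,4): endpoints already in same component. Count unchanged: 1.
New component count: 1

Answer: 1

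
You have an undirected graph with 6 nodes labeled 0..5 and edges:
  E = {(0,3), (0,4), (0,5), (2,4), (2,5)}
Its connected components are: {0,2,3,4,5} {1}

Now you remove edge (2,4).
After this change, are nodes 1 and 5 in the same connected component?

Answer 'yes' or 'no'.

Answer: no

Derivation:
Initial components: {0,2,3,4,5} {1}
Removing edge (2,4): not a bridge — component count unchanged at 2.
New components: {0,2,3,4,5} {1}
Are 1 and 5 in the same component? no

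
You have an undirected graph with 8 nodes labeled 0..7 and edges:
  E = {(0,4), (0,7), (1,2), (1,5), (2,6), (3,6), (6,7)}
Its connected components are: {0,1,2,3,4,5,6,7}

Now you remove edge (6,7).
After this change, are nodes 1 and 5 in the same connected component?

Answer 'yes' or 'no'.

Answer: yes

Derivation:
Initial components: {0,1,2,3,4,5,6,7}
Removing edge (6,7): it was a bridge — component count 1 -> 2.
New components: {0,4,7} {1,2,3,5,6}
Are 1 and 5 in the same component? yes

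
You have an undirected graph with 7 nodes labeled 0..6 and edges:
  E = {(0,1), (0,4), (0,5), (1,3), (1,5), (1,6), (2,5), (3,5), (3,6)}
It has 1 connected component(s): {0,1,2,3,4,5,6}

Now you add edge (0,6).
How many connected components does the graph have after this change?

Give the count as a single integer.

Answer: 1

Derivation:
Initial component count: 1
Add (0,6): endpoints already in same component. Count unchanged: 1.
New component count: 1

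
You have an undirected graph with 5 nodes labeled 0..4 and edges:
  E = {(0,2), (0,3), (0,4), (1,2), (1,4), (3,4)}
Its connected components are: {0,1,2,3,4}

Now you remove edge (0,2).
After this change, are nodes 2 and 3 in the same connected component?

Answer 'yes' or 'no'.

Initial components: {0,1,2,3,4}
Removing edge (0,2): not a bridge — component count unchanged at 1.
New components: {0,1,2,3,4}
Are 2 and 3 in the same component? yes

Answer: yes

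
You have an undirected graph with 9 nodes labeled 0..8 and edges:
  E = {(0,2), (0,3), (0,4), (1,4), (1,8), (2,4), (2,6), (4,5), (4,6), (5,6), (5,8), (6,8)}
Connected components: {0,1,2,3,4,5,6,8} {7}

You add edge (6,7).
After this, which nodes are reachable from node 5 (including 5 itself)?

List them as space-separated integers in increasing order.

Answer: 0 1 2 3 4 5 6 7 8

Derivation:
Before: nodes reachable from 5: {0,1,2,3,4,5,6,8}
Adding (6,7): merges 5's component with another. Reachability grows.
After: nodes reachable from 5: {0,1,2,3,4,5,6,7,8}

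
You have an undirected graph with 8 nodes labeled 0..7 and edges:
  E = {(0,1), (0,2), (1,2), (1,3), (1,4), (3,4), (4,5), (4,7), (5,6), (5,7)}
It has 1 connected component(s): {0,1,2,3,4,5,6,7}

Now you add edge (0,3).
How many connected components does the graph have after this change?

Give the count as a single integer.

Answer: 1

Derivation:
Initial component count: 1
Add (0,3): endpoints already in same component. Count unchanged: 1.
New component count: 1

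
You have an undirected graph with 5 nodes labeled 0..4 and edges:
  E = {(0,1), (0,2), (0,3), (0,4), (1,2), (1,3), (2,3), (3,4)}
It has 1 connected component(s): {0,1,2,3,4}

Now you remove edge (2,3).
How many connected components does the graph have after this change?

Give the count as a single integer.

Answer: 1

Derivation:
Initial component count: 1
Remove (2,3): not a bridge. Count unchanged: 1.
  After removal, components: {0,1,2,3,4}
New component count: 1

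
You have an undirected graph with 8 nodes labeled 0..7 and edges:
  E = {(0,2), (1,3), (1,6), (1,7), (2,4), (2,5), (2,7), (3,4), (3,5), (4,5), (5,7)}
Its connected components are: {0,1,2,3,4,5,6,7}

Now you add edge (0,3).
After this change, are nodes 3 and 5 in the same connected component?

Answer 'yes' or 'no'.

Initial components: {0,1,2,3,4,5,6,7}
Adding edge (0,3): both already in same component {0,1,2,3,4,5,6,7}. No change.
New components: {0,1,2,3,4,5,6,7}
Are 3 and 5 in the same component? yes

Answer: yes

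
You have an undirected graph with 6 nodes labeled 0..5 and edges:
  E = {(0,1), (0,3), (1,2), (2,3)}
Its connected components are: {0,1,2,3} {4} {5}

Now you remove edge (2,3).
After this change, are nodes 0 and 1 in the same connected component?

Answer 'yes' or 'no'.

Initial components: {0,1,2,3} {4} {5}
Removing edge (2,3): not a bridge — component count unchanged at 3.
New components: {0,1,2,3} {4} {5}
Are 0 and 1 in the same component? yes

Answer: yes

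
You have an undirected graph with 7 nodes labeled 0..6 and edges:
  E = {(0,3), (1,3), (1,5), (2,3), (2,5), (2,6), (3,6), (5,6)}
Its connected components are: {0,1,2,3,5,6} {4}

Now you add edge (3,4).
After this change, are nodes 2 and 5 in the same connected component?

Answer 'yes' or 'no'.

Answer: yes

Derivation:
Initial components: {0,1,2,3,5,6} {4}
Adding edge (3,4): merges {0,1,2,3,5,6} and {4}.
New components: {0,1,2,3,4,5,6}
Are 2 and 5 in the same component? yes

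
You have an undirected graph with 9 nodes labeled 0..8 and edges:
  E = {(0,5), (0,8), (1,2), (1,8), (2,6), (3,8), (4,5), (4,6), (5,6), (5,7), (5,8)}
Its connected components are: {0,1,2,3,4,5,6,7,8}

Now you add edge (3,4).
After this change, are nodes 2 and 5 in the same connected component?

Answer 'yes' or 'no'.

Answer: yes

Derivation:
Initial components: {0,1,2,3,4,5,6,7,8}
Adding edge (3,4): both already in same component {0,1,2,3,4,5,6,7,8}. No change.
New components: {0,1,2,3,4,5,6,7,8}
Are 2 and 5 in the same component? yes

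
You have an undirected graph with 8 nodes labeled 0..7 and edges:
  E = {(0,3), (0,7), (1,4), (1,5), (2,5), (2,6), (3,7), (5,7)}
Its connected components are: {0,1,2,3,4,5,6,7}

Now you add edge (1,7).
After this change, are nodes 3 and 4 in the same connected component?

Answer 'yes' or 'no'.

Initial components: {0,1,2,3,4,5,6,7}
Adding edge (1,7): both already in same component {0,1,2,3,4,5,6,7}. No change.
New components: {0,1,2,3,4,5,6,7}
Are 3 and 4 in the same component? yes

Answer: yes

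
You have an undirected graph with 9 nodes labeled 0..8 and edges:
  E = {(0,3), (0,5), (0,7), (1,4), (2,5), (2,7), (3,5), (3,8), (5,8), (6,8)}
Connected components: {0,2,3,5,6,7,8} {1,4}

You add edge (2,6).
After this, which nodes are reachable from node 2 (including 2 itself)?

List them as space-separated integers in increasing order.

Before: nodes reachable from 2: {0,2,3,5,6,7,8}
Adding (2,6): both endpoints already in same component. Reachability from 2 unchanged.
After: nodes reachable from 2: {0,2,3,5,6,7,8}

Answer: 0 2 3 5 6 7 8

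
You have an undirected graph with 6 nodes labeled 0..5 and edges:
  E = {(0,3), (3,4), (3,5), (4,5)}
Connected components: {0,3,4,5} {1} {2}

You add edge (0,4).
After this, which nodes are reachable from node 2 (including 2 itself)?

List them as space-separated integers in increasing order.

Answer: 2

Derivation:
Before: nodes reachable from 2: {2}
Adding (0,4): both endpoints already in same component. Reachability from 2 unchanged.
After: nodes reachable from 2: {2}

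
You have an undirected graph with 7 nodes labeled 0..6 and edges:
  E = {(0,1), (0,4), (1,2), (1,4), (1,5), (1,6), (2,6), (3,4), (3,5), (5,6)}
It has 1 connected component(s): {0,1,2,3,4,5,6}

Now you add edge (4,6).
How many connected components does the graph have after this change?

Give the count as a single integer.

Answer: 1

Derivation:
Initial component count: 1
Add (4,6): endpoints already in same component. Count unchanged: 1.
New component count: 1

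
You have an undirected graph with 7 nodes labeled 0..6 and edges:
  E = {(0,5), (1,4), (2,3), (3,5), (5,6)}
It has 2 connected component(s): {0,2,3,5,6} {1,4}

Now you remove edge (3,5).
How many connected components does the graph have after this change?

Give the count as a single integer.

Answer: 3

Derivation:
Initial component count: 2
Remove (3,5): it was a bridge. Count increases: 2 -> 3.
  After removal, components: {0,5,6} {1,4} {2,3}
New component count: 3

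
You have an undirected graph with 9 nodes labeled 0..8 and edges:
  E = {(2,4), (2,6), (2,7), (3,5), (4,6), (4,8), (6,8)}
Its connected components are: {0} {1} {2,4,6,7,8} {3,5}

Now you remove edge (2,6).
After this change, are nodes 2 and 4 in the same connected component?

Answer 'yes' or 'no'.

Initial components: {0} {1} {2,4,6,7,8} {3,5}
Removing edge (2,6): not a bridge — component count unchanged at 4.
New components: {0} {1} {2,4,6,7,8} {3,5}
Are 2 and 4 in the same component? yes

Answer: yes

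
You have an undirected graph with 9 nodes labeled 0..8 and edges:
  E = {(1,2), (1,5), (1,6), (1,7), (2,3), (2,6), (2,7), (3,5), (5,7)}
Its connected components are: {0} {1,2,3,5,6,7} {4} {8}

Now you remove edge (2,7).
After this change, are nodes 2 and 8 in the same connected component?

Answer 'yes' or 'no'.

Initial components: {0} {1,2,3,5,6,7} {4} {8}
Removing edge (2,7): not a bridge — component count unchanged at 4.
New components: {0} {1,2,3,5,6,7} {4} {8}
Are 2 and 8 in the same component? no

Answer: no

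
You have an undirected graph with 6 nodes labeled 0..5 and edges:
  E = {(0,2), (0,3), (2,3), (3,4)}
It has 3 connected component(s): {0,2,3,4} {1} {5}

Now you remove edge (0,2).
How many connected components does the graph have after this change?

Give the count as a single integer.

Initial component count: 3
Remove (0,2): not a bridge. Count unchanged: 3.
  After removal, components: {0,2,3,4} {1} {5}
New component count: 3

Answer: 3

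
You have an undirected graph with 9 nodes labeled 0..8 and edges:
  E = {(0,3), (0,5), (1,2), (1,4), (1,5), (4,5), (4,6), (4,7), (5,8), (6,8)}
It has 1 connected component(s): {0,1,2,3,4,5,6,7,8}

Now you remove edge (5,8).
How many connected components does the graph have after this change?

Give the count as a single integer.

Initial component count: 1
Remove (5,8): not a bridge. Count unchanged: 1.
  After removal, components: {0,1,2,3,4,5,6,7,8}
New component count: 1

Answer: 1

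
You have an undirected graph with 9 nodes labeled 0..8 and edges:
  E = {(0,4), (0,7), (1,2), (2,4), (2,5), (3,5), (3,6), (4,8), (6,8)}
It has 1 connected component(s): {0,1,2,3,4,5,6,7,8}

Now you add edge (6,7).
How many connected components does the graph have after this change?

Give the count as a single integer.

Initial component count: 1
Add (6,7): endpoints already in same component. Count unchanged: 1.
New component count: 1

Answer: 1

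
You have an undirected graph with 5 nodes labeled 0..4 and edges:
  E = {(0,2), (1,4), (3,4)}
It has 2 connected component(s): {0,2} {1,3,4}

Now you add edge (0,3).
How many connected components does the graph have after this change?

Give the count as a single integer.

Answer: 1

Derivation:
Initial component count: 2
Add (0,3): merges two components. Count decreases: 2 -> 1.
New component count: 1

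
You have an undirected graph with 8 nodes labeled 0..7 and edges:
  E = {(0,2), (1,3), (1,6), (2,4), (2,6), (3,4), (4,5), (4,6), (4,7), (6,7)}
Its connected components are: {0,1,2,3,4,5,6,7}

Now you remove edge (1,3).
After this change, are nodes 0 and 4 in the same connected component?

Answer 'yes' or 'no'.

Answer: yes

Derivation:
Initial components: {0,1,2,3,4,5,6,7}
Removing edge (1,3): not a bridge — component count unchanged at 1.
New components: {0,1,2,3,4,5,6,7}
Are 0 and 4 in the same component? yes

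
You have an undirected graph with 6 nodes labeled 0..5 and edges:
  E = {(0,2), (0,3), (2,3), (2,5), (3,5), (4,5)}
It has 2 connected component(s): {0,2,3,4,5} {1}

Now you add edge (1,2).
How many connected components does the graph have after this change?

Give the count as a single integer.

Answer: 1

Derivation:
Initial component count: 2
Add (1,2): merges two components. Count decreases: 2 -> 1.
New component count: 1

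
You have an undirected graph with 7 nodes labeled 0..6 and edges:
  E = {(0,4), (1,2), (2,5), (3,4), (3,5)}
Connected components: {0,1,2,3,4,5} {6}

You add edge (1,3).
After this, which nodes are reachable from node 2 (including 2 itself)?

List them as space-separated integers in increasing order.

Before: nodes reachable from 2: {0,1,2,3,4,5}
Adding (1,3): both endpoints already in same component. Reachability from 2 unchanged.
After: nodes reachable from 2: {0,1,2,3,4,5}

Answer: 0 1 2 3 4 5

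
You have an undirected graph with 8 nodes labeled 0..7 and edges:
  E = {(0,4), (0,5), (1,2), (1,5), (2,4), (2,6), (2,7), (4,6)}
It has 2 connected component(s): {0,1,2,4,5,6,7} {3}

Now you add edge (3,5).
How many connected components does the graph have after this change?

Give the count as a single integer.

Initial component count: 2
Add (3,5): merges two components. Count decreases: 2 -> 1.
New component count: 1

Answer: 1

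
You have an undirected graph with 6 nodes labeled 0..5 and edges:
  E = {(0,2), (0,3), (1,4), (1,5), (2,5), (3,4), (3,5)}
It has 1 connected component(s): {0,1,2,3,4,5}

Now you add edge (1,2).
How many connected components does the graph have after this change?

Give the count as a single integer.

Answer: 1

Derivation:
Initial component count: 1
Add (1,2): endpoints already in same component. Count unchanged: 1.
New component count: 1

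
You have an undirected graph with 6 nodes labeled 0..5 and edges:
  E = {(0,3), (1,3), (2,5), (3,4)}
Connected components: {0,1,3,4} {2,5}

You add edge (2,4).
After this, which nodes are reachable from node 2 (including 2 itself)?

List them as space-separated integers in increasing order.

Before: nodes reachable from 2: {2,5}
Adding (2,4): merges 2's component with another. Reachability grows.
After: nodes reachable from 2: {0,1,2,3,4,5}

Answer: 0 1 2 3 4 5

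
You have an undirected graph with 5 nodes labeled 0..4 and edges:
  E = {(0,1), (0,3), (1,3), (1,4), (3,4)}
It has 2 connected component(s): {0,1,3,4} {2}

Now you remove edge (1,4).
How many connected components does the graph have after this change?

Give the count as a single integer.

Initial component count: 2
Remove (1,4): not a bridge. Count unchanged: 2.
  After removal, components: {0,1,3,4} {2}
New component count: 2

Answer: 2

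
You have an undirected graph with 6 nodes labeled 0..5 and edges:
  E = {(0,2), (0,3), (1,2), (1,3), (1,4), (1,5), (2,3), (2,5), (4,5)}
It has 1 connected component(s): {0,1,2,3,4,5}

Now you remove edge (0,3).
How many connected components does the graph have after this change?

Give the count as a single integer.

Initial component count: 1
Remove (0,3): not a bridge. Count unchanged: 1.
  After removal, components: {0,1,2,3,4,5}
New component count: 1

Answer: 1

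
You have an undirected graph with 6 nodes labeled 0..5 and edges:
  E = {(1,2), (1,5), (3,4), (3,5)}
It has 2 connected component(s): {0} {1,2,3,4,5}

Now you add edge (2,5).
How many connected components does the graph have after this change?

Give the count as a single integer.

Initial component count: 2
Add (2,5): endpoints already in same component. Count unchanged: 2.
New component count: 2

Answer: 2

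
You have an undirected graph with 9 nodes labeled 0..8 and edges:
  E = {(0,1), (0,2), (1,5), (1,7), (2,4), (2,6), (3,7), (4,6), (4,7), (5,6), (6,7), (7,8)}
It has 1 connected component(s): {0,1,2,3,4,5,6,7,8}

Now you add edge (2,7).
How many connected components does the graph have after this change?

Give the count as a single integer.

Initial component count: 1
Add (2,7): endpoints already in same component. Count unchanged: 1.
New component count: 1

Answer: 1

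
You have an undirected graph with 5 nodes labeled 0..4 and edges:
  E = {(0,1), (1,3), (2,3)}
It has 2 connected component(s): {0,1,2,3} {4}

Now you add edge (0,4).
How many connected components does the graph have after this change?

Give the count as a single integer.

Initial component count: 2
Add (0,4): merges two components. Count decreases: 2 -> 1.
New component count: 1

Answer: 1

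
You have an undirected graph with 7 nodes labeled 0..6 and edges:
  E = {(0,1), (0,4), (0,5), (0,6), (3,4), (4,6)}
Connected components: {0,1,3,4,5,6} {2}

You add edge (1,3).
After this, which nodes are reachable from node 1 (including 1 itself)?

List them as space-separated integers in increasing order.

Answer: 0 1 3 4 5 6

Derivation:
Before: nodes reachable from 1: {0,1,3,4,5,6}
Adding (1,3): both endpoints already in same component. Reachability from 1 unchanged.
After: nodes reachable from 1: {0,1,3,4,5,6}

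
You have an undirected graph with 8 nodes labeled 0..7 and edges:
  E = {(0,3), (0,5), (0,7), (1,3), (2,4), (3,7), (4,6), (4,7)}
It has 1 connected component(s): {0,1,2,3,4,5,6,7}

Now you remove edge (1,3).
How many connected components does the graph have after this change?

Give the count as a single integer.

Answer: 2

Derivation:
Initial component count: 1
Remove (1,3): it was a bridge. Count increases: 1 -> 2.
  After removal, components: {0,2,3,4,5,6,7} {1}
New component count: 2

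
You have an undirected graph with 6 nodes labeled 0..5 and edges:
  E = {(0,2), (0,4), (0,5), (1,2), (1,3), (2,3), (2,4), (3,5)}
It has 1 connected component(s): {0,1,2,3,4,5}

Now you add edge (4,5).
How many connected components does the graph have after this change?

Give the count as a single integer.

Initial component count: 1
Add (4,5): endpoints already in same component. Count unchanged: 1.
New component count: 1

Answer: 1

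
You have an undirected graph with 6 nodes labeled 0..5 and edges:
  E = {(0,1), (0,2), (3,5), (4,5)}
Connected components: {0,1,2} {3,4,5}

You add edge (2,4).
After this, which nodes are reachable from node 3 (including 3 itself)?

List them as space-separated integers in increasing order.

Answer: 0 1 2 3 4 5

Derivation:
Before: nodes reachable from 3: {3,4,5}
Adding (2,4): merges 3's component with another. Reachability grows.
After: nodes reachable from 3: {0,1,2,3,4,5}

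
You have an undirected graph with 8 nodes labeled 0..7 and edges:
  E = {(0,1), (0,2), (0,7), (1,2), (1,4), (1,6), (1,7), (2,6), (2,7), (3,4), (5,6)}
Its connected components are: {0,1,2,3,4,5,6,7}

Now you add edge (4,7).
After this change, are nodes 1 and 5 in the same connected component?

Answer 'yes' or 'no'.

Initial components: {0,1,2,3,4,5,6,7}
Adding edge (4,7): both already in same component {0,1,2,3,4,5,6,7}. No change.
New components: {0,1,2,3,4,5,6,7}
Are 1 and 5 in the same component? yes

Answer: yes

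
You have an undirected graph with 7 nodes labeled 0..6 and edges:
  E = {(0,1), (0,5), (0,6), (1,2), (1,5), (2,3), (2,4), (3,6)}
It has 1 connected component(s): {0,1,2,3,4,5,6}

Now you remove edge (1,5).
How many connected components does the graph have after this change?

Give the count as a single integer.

Initial component count: 1
Remove (1,5): not a bridge. Count unchanged: 1.
  After removal, components: {0,1,2,3,4,5,6}
New component count: 1

Answer: 1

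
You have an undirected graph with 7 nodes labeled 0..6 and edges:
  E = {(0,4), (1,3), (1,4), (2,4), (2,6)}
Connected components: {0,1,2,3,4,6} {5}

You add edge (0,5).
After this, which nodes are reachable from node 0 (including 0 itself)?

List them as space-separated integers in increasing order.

Before: nodes reachable from 0: {0,1,2,3,4,6}
Adding (0,5): merges 0's component with another. Reachability grows.
After: nodes reachable from 0: {0,1,2,3,4,5,6}

Answer: 0 1 2 3 4 5 6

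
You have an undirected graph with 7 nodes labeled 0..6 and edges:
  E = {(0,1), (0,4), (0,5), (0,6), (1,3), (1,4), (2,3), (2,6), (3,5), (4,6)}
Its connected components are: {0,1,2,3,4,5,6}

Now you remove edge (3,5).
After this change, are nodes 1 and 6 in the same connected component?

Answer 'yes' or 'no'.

Answer: yes

Derivation:
Initial components: {0,1,2,3,4,5,6}
Removing edge (3,5): not a bridge — component count unchanged at 1.
New components: {0,1,2,3,4,5,6}
Are 1 and 6 in the same component? yes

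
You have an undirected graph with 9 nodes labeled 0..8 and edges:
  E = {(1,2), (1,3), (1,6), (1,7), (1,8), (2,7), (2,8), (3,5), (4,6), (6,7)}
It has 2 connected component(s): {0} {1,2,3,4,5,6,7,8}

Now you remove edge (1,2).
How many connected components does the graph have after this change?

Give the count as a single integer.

Answer: 2

Derivation:
Initial component count: 2
Remove (1,2): not a bridge. Count unchanged: 2.
  After removal, components: {0} {1,2,3,4,5,6,7,8}
New component count: 2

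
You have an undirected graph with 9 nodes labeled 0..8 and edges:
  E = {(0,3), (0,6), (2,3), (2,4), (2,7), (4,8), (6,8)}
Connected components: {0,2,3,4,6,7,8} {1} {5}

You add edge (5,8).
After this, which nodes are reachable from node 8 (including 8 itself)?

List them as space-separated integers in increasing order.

Before: nodes reachable from 8: {0,2,3,4,6,7,8}
Adding (5,8): merges 8's component with another. Reachability grows.
After: nodes reachable from 8: {0,2,3,4,5,6,7,8}

Answer: 0 2 3 4 5 6 7 8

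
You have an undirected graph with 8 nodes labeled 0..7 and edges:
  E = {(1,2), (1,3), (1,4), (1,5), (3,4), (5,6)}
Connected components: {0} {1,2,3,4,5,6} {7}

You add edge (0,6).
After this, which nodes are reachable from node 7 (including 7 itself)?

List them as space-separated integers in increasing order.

Before: nodes reachable from 7: {7}
Adding (0,6): merges two components, but neither contains 7. Reachability from 7 unchanged.
After: nodes reachable from 7: {7}

Answer: 7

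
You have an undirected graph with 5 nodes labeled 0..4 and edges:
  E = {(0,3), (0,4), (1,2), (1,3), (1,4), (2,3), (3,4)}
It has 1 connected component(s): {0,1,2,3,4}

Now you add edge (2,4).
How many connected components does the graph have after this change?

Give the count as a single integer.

Answer: 1

Derivation:
Initial component count: 1
Add (2,4): endpoints already in same component. Count unchanged: 1.
New component count: 1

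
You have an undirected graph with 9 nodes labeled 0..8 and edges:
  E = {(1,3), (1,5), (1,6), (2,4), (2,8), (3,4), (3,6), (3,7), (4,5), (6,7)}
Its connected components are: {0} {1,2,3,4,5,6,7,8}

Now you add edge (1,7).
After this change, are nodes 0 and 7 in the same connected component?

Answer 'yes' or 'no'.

Initial components: {0} {1,2,3,4,5,6,7,8}
Adding edge (1,7): both already in same component {1,2,3,4,5,6,7,8}. No change.
New components: {0} {1,2,3,4,5,6,7,8}
Are 0 and 7 in the same component? no

Answer: no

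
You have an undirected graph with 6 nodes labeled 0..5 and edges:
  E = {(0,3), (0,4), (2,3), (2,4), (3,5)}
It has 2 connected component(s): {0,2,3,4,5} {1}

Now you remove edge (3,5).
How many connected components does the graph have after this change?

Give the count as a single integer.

Answer: 3

Derivation:
Initial component count: 2
Remove (3,5): it was a bridge. Count increases: 2 -> 3.
  After removal, components: {0,2,3,4} {1} {5}
New component count: 3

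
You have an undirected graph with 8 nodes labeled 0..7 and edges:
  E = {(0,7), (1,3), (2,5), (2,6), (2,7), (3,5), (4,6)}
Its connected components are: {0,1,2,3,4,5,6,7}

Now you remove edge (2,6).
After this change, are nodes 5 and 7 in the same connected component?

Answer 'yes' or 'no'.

Answer: yes

Derivation:
Initial components: {0,1,2,3,4,5,6,7}
Removing edge (2,6): it was a bridge — component count 1 -> 2.
New components: {0,1,2,3,5,7} {4,6}
Are 5 and 7 in the same component? yes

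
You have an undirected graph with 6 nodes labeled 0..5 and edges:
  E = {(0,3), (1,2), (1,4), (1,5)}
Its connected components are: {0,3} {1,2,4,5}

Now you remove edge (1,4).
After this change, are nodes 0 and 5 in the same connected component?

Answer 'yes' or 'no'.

Answer: no

Derivation:
Initial components: {0,3} {1,2,4,5}
Removing edge (1,4): it was a bridge — component count 2 -> 3.
New components: {0,3} {1,2,5} {4}
Are 0 and 5 in the same component? no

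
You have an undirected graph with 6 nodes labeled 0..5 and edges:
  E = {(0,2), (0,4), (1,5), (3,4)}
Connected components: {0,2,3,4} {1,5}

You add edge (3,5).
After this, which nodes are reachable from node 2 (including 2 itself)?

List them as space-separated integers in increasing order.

Before: nodes reachable from 2: {0,2,3,4}
Adding (3,5): merges 2's component with another. Reachability grows.
After: nodes reachable from 2: {0,1,2,3,4,5}

Answer: 0 1 2 3 4 5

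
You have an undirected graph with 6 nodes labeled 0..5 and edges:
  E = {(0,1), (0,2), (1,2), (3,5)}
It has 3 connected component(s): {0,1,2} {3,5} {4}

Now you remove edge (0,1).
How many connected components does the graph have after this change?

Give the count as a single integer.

Initial component count: 3
Remove (0,1): not a bridge. Count unchanged: 3.
  After removal, components: {0,1,2} {3,5} {4}
New component count: 3

Answer: 3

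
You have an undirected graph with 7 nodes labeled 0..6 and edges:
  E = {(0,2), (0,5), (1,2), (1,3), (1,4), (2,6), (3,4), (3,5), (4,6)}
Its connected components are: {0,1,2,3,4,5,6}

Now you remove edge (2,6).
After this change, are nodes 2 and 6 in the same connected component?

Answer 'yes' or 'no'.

Initial components: {0,1,2,3,4,5,6}
Removing edge (2,6): not a bridge — component count unchanged at 1.
New components: {0,1,2,3,4,5,6}
Are 2 and 6 in the same component? yes

Answer: yes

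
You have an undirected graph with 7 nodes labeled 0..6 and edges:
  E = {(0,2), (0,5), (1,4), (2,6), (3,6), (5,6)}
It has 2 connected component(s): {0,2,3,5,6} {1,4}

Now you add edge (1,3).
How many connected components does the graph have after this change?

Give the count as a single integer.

Initial component count: 2
Add (1,3): merges two components. Count decreases: 2 -> 1.
New component count: 1

Answer: 1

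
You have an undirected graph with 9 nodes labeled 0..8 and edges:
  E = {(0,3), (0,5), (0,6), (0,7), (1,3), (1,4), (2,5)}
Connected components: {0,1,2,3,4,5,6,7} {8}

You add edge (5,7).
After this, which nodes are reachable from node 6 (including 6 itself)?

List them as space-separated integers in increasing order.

Before: nodes reachable from 6: {0,1,2,3,4,5,6,7}
Adding (5,7): both endpoints already in same component. Reachability from 6 unchanged.
After: nodes reachable from 6: {0,1,2,3,4,5,6,7}

Answer: 0 1 2 3 4 5 6 7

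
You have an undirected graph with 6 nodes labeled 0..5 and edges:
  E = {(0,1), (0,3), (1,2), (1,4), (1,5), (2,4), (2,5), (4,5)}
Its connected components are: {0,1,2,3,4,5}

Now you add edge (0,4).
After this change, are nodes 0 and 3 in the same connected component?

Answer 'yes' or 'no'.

Answer: yes

Derivation:
Initial components: {0,1,2,3,4,5}
Adding edge (0,4): both already in same component {0,1,2,3,4,5}. No change.
New components: {0,1,2,3,4,5}
Are 0 and 3 in the same component? yes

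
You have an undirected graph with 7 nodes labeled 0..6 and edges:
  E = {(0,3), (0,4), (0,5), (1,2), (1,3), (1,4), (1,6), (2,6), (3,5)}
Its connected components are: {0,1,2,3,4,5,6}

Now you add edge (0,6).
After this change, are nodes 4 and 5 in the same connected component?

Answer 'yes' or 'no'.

Initial components: {0,1,2,3,4,5,6}
Adding edge (0,6): both already in same component {0,1,2,3,4,5,6}. No change.
New components: {0,1,2,3,4,5,6}
Are 4 and 5 in the same component? yes

Answer: yes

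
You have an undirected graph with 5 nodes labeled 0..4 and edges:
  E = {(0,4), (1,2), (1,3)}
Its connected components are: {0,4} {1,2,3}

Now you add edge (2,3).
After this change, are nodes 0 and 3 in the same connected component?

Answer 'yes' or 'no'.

Initial components: {0,4} {1,2,3}
Adding edge (2,3): both already in same component {1,2,3}. No change.
New components: {0,4} {1,2,3}
Are 0 and 3 in the same component? no

Answer: no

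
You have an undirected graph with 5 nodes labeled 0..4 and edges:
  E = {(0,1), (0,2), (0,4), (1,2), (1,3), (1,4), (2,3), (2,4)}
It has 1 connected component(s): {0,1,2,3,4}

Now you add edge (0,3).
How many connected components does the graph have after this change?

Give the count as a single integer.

Answer: 1

Derivation:
Initial component count: 1
Add (0,3): endpoints already in same component. Count unchanged: 1.
New component count: 1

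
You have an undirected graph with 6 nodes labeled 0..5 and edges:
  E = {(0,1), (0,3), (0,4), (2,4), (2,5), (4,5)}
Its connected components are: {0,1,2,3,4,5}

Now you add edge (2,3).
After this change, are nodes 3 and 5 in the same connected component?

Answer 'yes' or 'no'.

Initial components: {0,1,2,3,4,5}
Adding edge (2,3): both already in same component {0,1,2,3,4,5}. No change.
New components: {0,1,2,3,4,5}
Are 3 and 5 in the same component? yes

Answer: yes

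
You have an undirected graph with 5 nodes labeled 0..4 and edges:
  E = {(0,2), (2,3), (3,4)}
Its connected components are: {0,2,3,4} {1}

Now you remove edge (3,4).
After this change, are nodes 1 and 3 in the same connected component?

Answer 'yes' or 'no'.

Answer: no

Derivation:
Initial components: {0,2,3,4} {1}
Removing edge (3,4): it was a bridge — component count 2 -> 3.
New components: {0,2,3} {1} {4}
Are 1 and 3 in the same component? no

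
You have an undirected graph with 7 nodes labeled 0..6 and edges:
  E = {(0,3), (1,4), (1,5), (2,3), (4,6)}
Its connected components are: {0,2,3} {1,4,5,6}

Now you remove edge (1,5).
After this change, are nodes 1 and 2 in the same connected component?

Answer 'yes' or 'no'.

Answer: no

Derivation:
Initial components: {0,2,3} {1,4,5,6}
Removing edge (1,5): it was a bridge — component count 2 -> 3.
New components: {0,2,3} {1,4,6} {5}
Are 1 and 2 in the same component? no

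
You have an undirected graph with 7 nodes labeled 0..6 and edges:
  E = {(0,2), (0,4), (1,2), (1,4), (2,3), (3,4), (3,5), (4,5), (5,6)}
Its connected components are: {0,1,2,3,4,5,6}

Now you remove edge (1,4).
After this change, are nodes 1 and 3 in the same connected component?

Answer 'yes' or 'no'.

Initial components: {0,1,2,3,4,5,6}
Removing edge (1,4): not a bridge — component count unchanged at 1.
New components: {0,1,2,3,4,5,6}
Are 1 and 3 in the same component? yes

Answer: yes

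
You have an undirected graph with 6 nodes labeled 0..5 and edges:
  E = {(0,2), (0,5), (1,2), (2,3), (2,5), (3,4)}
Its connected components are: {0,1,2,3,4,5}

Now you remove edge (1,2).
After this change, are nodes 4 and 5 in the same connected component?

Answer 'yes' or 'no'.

Answer: yes

Derivation:
Initial components: {0,1,2,3,4,5}
Removing edge (1,2): it was a bridge — component count 1 -> 2.
New components: {0,2,3,4,5} {1}
Are 4 and 5 in the same component? yes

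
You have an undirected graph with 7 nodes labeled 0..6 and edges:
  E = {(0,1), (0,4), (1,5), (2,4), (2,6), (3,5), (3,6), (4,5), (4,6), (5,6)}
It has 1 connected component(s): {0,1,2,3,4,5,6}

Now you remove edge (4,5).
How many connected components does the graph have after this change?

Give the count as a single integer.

Initial component count: 1
Remove (4,5): not a bridge. Count unchanged: 1.
  After removal, components: {0,1,2,3,4,5,6}
New component count: 1

Answer: 1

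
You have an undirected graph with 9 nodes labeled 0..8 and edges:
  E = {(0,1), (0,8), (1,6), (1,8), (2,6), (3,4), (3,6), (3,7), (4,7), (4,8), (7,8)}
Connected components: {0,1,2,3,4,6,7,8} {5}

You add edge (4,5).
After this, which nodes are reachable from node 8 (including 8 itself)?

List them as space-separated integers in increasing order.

Before: nodes reachable from 8: {0,1,2,3,4,6,7,8}
Adding (4,5): merges 8's component with another. Reachability grows.
After: nodes reachable from 8: {0,1,2,3,4,5,6,7,8}

Answer: 0 1 2 3 4 5 6 7 8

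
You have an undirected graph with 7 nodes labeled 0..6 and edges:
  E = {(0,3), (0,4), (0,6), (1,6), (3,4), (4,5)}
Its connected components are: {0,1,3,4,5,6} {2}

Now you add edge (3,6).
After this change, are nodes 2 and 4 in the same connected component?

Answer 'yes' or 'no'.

Initial components: {0,1,3,4,5,6} {2}
Adding edge (3,6): both already in same component {0,1,3,4,5,6}. No change.
New components: {0,1,3,4,5,6} {2}
Are 2 and 4 in the same component? no

Answer: no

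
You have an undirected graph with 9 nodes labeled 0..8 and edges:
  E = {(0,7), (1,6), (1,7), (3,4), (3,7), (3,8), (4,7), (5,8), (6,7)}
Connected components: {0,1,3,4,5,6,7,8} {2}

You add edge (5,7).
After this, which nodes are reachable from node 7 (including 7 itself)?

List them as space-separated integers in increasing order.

Before: nodes reachable from 7: {0,1,3,4,5,6,7,8}
Adding (5,7): both endpoints already in same component. Reachability from 7 unchanged.
After: nodes reachable from 7: {0,1,3,4,5,6,7,8}

Answer: 0 1 3 4 5 6 7 8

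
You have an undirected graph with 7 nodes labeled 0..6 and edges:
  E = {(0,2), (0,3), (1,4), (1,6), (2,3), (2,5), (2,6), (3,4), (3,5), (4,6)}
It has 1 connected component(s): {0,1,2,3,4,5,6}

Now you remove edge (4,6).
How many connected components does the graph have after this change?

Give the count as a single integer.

Initial component count: 1
Remove (4,6): not a bridge. Count unchanged: 1.
  After removal, components: {0,1,2,3,4,5,6}
New component count: 1

Answer: 1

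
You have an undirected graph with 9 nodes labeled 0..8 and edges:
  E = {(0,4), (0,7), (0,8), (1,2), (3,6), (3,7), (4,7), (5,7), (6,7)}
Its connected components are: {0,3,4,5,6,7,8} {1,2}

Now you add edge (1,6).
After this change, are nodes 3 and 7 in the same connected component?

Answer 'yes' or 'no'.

Initial components: {0,3,4,5,6,7,8} {1,2}
Adding edge (1,6): merges {1,2} and {0,3,4,5,6,7,8}.
New components: {0,1,2,3,4,5,6,7,8}
Are 3 and 7 in the same component? yes

Answer: yes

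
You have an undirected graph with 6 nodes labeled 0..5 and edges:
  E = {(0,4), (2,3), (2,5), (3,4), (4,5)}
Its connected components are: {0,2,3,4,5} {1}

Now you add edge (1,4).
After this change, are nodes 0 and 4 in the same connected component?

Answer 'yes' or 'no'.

Initial components: {0,2,3,4,5} {1}
Adding edge (1,4): merges {1} and {0,2,3,4,5}.
New components: {0,1,2,3,4,5}
Are 0 and 4 in the same component? yes

Answer: yes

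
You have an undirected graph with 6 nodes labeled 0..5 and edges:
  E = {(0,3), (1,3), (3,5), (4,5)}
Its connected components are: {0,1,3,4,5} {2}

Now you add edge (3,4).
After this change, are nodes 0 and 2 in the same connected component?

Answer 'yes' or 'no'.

Answer: no

Derivation:
Initial components: {0,1,3,4,5} {2}
Adding edge (3,4): both already in same component {0,1,3,4,5}. No change.
New components: {0,1,3,4,5} {2}
Are 0 and 2 in the same component? no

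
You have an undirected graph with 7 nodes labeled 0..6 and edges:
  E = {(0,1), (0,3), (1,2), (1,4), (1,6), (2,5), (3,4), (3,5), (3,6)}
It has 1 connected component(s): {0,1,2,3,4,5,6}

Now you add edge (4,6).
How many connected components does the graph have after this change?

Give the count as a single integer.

Answer: 1

Derivation:
Initial component count: 1
Add (4,6): endpoints already in same component. Count unchanged: 1.
New component count: 1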